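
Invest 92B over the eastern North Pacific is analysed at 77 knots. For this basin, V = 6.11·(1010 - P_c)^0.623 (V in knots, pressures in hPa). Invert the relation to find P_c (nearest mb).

ΔP = (V / 6.11)^(1/0.623) = (77/6.11)^1.605.
77/6.11 = 12.602; 12.602^1.605 ≈ 58.39 mb.
P_c = 1010 − 58.39 = 951.61 ≈ 952 mb.

952 mb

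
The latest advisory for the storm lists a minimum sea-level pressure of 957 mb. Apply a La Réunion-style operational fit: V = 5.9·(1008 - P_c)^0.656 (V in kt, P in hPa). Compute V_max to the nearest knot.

78 kt

ΔP = 1008 − 957 = 51 mb.
51^0.656 ≈ 13.188.
V ≈ 5.9 × 13.188 ≈ 77.8 kt.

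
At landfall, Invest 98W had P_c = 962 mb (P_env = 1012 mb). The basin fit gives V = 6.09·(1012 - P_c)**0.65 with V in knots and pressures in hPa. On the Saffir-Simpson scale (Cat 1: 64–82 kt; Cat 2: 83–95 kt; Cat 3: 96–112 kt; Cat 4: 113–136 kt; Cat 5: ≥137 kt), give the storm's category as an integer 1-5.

ΔP = 1012 − 962 = 50 mb.
V ≈ 6.09 × 50^0.65 = 6.09 × 12.72 ≈ 77 kt.
77 kt falls in the Category 1 band.

1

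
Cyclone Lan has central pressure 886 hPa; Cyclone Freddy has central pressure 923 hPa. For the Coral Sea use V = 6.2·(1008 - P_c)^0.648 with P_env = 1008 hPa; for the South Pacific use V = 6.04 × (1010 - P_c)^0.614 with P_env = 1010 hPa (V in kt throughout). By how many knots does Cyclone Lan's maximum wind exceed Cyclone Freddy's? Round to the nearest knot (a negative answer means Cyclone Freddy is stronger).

Cyclone Lan: ΔP = 122; V ≈ 6.2 × 122^0.648 ≈ 139.43 kt.
Cyclone Freddy: ΔP = 87; V ≈ 6.04 × 87^0.614 ≈ 93.73 kt.
Difference ≈ 139.43 − 93.73 = 45.70 → 46 kt.

46 kt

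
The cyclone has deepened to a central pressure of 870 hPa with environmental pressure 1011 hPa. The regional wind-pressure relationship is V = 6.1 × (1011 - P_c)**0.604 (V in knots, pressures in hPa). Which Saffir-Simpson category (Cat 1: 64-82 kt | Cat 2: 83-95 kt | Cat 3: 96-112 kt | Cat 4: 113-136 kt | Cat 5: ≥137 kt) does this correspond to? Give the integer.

4

ΔP = 1011 − 870 = 141 hPa.
V ≈ 6.1 × 141^0.604 = 6.1 × 19.87 ≈ 121 kt.
121 kt falls in the Category 4 band.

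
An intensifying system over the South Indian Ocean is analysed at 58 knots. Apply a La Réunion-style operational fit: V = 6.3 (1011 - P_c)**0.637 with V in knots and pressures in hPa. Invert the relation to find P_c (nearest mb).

ΔP = (V / 6.3)^(1/0.637) = (58/6.3)^1.570.
58/6.3 = 9.206; 9.206^1.570 ≈ 32.62 mb.
P_c = 1011 − 32.62 = 978.38 ≈ 978 mb.

978 mb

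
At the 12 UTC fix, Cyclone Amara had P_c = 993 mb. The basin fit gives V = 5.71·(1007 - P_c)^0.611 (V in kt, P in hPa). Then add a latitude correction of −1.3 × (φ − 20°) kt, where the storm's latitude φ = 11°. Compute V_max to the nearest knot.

40 kt

ΔP = 1007 − 993 = 14 mb.
14^0.611 ≈ 5.015.
V ≈ 5.71 × 5.015 ≈ 28.6 kt.
Latitude correction: −1.3 × (11 − 20) = 11.7 kt.
Corrected V ≈ 40.3 kt → 40 kt.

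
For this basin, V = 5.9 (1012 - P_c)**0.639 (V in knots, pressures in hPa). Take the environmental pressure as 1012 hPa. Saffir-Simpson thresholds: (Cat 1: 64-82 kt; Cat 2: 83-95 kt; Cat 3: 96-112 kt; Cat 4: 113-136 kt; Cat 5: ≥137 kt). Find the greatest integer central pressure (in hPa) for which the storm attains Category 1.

970 hPa

Category 1 begins at V = 64 kt.
Required ΔP = (64/5.9)^(1/0.639) = 10.847^1.565 ≈ 41.71 hPa.
P_c ≤ 1012 − 41.71 = 970.29, so the highest integer P_c is 970 hPa.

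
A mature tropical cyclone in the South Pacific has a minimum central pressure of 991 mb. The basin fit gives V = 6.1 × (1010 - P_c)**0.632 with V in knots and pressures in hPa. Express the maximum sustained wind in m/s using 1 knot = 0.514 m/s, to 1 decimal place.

ΔP = 1010 − 991 = 19 mb.
V ≈ 6.1 × 19^0.632 = 6.1 × 6.429 ≈ 39.220 kt.
39.220 × 0.514 ≈ 20.16 m/s → 20.2 m/s.

20.2 m/s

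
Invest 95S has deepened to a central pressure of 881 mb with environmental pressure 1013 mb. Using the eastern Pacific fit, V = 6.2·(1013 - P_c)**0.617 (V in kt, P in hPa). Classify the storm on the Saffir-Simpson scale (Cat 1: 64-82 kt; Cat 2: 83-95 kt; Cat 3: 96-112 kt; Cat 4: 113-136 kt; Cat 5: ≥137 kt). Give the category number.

4

ΔP = 1013 − 881 = 132 mb.
V ≈ 6.2 × 132^0.617 = 6.2 × 20.34 ≈ 126 kt.
126 kt falls in the Category 4 band.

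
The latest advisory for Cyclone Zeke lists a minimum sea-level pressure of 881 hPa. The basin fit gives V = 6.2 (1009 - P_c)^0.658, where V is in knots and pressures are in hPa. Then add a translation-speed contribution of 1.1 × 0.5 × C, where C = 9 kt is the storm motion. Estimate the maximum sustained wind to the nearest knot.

ΔP = 1009 − 881 = 128 hPa.
128^0.658 ≈ 24.353.
V ≈ 6.2 × 24.353 ≈ 151.0 kt.
Translation term: 1.1 × 0.5 × 9 = 4.95 kt.
Corrected V ≈ 155.95 kt → 156 kt.

156 kt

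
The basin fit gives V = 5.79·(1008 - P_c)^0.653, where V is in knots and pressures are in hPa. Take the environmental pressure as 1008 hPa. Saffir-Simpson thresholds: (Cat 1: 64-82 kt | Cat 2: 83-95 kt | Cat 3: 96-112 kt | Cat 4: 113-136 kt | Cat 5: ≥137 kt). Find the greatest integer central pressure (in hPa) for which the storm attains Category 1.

Category 1 begins at V = 64 kt.
Required ΔP = (64/5.79)^(1/0.653) = 11.054^1.531 ≈ 39.63 hPa.
P_c ≤ 1008 − 39.63 = 968.37, so the highest integer P_c is 968 hPa.

968 hPa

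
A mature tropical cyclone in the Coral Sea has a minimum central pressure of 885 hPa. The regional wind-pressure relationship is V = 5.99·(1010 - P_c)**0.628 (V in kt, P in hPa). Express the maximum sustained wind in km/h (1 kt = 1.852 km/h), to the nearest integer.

230 km/h

ΔP = 1010 − 885 = 125 hPa.
V ≈ 5.99 × 125^0.628 = 5.99 × 20.742 ≈ 124.247 kt.
124.247 × 1.852 ≈ 230.11 km/h → 230 km/h.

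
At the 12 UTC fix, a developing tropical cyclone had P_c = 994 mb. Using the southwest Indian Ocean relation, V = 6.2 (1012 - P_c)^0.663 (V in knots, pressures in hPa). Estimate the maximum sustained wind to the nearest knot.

42 kt

ΔP = 1012 − 994 = 18 mb.
18^0.663 ≈ 6.796.
V ≈ 6.2 × 6.796 ≈ 42.1 kt.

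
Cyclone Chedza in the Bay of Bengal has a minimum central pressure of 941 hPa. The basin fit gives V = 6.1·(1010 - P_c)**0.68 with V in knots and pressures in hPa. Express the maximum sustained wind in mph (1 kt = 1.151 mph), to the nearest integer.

125 mph

ΔP = 1010 − 941 = 69 hPa.
V ≈ 6.1 × 69^0.68 = 6.1 × 17.800 ≈ 108.579 kt.
108.579 × 1.151 ≈ 124.97 mph → 125 mph.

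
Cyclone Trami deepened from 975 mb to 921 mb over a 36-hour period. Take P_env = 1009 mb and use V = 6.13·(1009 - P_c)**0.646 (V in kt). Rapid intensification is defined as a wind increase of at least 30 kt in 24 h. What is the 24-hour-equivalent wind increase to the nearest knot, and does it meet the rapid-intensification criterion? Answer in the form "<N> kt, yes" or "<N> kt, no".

34 kt, yes

V₁: ΔP = 34, V ≈ 6.13 × 34^0.646 ≈ 59.81 kt.
V₂: ΔP = 88, V ≈ 6.13 × 88^0.646 ≈ 110.56 kt.
ΔV over 36 h = 50.75 kt → 24 h equivalent = 50.75 × 24/36 ≈ 33.83 kt.
34 kt ≥ 30 kt ⇒ rapid intensification.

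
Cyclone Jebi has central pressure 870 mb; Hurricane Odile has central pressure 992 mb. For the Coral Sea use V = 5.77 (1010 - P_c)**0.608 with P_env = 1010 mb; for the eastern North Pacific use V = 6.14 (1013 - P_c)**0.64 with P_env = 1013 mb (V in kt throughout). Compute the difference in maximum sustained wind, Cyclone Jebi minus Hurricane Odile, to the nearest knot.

Cyclone Jebi: ΔP = 140; V ≈ 5.77 × 140^0.608 ≈ 116.42 kt.
Hurricane Odile: ΔP = 21; V ≈ 6.14 × 21^0.64 ≈ 43.09 kt.
Difference ≈ 116.42 − 43.09 = 73.33 → 73 kt.

73 kt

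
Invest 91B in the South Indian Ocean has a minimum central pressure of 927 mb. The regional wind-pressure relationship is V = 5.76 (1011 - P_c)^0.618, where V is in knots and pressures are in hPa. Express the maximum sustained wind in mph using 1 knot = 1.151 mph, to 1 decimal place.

ΔP = 1011 − 927 = 84 mb.
V ≈ 5.76 × 84^0.618 = 5.76 × 15.460 ≈ 89.049 kt.
89.049 × 1.151 ≈ 102.49 mph → 102.5 mph.

102.5 mph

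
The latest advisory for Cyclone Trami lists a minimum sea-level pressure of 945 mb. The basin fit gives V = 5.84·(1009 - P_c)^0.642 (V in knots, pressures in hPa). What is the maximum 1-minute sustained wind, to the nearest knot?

ΔP = 1009 − 945 = 64 mb.
64^0.642 ≈ 14.440.
V ≈ 5.84 × 14.440 ≈ 84.3 kt.

84 kt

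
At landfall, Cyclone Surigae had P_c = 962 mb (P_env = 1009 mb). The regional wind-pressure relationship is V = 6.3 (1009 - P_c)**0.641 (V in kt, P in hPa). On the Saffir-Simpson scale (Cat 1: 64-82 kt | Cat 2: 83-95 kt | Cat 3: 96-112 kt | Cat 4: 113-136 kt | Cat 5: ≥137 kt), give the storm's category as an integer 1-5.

1

ΔP = 1009 − 962 = 47 mb.
V ≈ 6.3 × 47^0.641 = 6.3 × 11.80 ≈ 74 kt.
74 kt falls in the Category 1 band.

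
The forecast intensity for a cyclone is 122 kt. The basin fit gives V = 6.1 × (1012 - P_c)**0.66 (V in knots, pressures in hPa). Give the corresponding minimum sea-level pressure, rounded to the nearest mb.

918 mb

ΔP = (V / 6.1)^(1/0.66) = (122/6.1)^1.515.
122/6.1 = 20.000; 20.000^1.515 ≈ 93.60 mb.
P_c = 1012 − 93.60 = 918.40 ≈ 918 mb.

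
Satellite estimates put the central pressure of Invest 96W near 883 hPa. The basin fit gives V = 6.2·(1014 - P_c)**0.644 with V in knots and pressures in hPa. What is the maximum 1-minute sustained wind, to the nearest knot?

ΔP = 1014 − 883 = 131 hPa.
131^0.644 ≈ 23.095.
V ≈ 6.2 × 23.095 ≈ 143.2 kt.

143 kt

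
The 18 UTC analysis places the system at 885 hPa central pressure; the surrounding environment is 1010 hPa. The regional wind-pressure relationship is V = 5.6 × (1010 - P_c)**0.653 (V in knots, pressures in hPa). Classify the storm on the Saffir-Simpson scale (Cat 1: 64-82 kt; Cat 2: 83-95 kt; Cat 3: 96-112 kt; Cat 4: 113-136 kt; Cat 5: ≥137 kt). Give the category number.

4

ΔP = 1010 − 885 = 125 hPa.
V ≈ 5.6 × 125^0.653 = 5.6 × 23.40 ≈ 131 kt.
131 kt falls in the Category 4 band.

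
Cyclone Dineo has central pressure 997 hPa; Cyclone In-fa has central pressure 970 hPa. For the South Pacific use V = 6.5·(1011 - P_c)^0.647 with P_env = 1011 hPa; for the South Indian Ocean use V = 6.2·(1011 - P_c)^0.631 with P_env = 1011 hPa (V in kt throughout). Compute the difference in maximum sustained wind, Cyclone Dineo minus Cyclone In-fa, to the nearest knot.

-29 kt

Cyclone Dineo: ΔP = 14; V ≈ 6.5 × 14^0.647 ≈ 35.85 kt.
Cyclone In-fa: ΔP = 41; V ≈ 6.2 × 41^0.631 ≈ 64.57 kt.
Difference ≈ 35.85 − 64.57 = -28.72 → -29 kt.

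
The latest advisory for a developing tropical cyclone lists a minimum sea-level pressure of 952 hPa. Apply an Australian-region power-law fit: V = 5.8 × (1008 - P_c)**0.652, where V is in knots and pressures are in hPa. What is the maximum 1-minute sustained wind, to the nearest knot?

80 kt

ΔP = 1008 − 952 = 56 hPa.
56^0.652 ≈ 13.798.
V ≈ 5.8 × 13.798 ≈ 80.0 kt.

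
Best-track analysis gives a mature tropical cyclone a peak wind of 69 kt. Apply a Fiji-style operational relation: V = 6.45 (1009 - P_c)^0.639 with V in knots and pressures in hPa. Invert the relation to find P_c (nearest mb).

968 mb

ΔP = (V / 6.45)^(1/0.639) = (69/6.45)^1.565.
69/6.45 = 10.698; 10.698^1.565 ≈ 40.81 mb.
P_c = 1009 − 40.81 = 968.19 ≈ 968 mb.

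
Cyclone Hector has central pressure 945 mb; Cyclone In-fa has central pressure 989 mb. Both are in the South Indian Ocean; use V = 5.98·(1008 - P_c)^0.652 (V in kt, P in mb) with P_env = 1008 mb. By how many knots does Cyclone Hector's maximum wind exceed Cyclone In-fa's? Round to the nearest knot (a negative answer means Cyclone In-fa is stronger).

48 kt

Cyclone Hector: ΔP = 63; V ≈ 5.98 × 63^0.652 ≈ 89.10 kt.
Cyclone In-fa: ΔP = 19; V ≈ 5.98 × 19^0.652 ≈ 40.78 kt.
Difference ≈ 89.10 − 40.78 = 48.32 → 48 kt.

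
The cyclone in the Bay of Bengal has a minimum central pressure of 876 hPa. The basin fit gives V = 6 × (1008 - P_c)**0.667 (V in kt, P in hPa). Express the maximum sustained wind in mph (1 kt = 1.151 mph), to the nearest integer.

179 mph

ΔP = 1008 − 876 = 132 hPa.
V ≈ 6 × 132^0.667 = 6 × 25.967 ≈ 155.802 kt.
155.802 × 1.151 ≈ 179.33 mph → 179 mph.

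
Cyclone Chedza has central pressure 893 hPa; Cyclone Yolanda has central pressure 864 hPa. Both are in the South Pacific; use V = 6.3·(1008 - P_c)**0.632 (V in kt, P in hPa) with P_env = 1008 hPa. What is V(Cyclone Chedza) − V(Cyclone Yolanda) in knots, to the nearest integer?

Cyclone Chedza: ΔP = 115; V ≈ 6.3 × 115^0.632 ≈ 126.39 kt.
Cyclone Yolanda: ΔP = 144; V ≈ 6.3 × 144^0.632 ≈ 145.69 kt.
Difference ≈ 126.39 − 145.69 = -19.30 → -19 kt.

-19 kt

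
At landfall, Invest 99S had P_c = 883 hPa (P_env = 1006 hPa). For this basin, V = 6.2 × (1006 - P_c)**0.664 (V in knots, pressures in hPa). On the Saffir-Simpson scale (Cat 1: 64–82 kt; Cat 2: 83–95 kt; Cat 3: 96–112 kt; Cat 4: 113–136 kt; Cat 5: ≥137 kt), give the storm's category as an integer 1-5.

ΔP = 1006 − 883 = 123 hPa.
V ≈ 6.2 × 123^0.664 = 6.2 × 24.42 ≈ 151 kt.
151 kt falls in the Category 5 band.

5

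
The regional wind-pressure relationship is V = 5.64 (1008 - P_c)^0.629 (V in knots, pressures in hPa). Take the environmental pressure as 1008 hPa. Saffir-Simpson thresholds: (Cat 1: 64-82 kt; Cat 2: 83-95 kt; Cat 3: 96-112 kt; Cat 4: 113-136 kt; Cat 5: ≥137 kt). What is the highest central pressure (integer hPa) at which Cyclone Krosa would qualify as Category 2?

Category 2 begins at V = 83 kt.
Required ΔP = (83/5.64)^(1/0.629) = 14.716^1.590 ≈ 71.88 hPa.
P_c ≤ 1008 − 71.88 = 936.12, so the highest integer P_c is 936 hPa.

936 hPa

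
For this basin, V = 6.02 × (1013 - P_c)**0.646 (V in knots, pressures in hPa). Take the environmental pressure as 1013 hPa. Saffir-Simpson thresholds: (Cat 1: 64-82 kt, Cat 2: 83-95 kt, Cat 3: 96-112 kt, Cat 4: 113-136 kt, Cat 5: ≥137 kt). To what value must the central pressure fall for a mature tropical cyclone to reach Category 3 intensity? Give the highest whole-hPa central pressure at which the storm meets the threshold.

Category 3 begins at V = 96 kt.
Required ΔP = (96/6.02)^(1/0.646) = 15.947^1.548 ≈ 72.73 hPa.
P_c ≤ 1013 − 72.73 = 940.27, so the highest integer P_c is 940 hPa.

940 hPa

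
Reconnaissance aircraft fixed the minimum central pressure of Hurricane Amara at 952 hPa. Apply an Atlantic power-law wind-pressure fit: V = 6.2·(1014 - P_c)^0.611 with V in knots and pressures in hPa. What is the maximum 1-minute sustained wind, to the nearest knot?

ΔP = 1014 − 952 = 62 hPa.
62^0.611 ≈ 12.449.
V ≈ 6.2 × 12.449 ≈ 77.2 kt.

77 kt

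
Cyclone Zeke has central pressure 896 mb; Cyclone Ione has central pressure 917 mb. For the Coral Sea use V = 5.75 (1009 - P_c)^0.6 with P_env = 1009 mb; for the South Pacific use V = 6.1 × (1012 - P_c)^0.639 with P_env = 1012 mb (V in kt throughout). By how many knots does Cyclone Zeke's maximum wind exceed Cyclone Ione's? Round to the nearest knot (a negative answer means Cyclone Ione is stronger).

Cyclone Zeke: ΔP = 113; V ≈ 5.75 × 113^0.6 ≈ 98.07 kt.
Cyclone Ione: ΔP = 95; V ≈ 6.1 × 95^0.639 ≈ 111.97 kt.
Difference ≈ 98.07 − 111.97 = -13.90 → -14 kt.

-14 kt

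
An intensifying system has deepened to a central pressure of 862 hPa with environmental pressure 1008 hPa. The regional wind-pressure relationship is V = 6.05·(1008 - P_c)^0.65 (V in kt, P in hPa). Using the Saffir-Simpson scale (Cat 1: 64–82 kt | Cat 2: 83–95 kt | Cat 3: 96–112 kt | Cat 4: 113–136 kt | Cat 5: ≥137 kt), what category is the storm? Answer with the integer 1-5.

5

ΔP = 1008 − 862 = 146 hPa.
V ≈ 6.05 × 146^0.65 = 6.05 × 25.52 ≈ 154 kt.
154 kt falls in the Category 5 band.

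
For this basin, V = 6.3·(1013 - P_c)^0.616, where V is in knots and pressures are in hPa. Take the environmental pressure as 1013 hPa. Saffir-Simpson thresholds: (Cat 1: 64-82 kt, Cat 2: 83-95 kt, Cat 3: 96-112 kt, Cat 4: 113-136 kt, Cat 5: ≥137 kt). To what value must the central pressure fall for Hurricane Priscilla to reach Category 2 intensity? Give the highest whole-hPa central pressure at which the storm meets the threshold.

947 hPa

Category 2 begins at V = 83 kt.
Required ΔP = (83/6.3)^(1/0.616) = 13.175^1.623 ≈ 65.73 hPa.
P_c ≤ 1013 − 65.73 = 947.27, so the highest integer P_c is 947 hPa.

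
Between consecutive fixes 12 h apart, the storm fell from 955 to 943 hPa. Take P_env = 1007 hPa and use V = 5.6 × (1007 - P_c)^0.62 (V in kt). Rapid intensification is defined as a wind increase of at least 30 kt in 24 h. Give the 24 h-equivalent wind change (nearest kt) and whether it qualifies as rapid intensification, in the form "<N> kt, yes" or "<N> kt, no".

V₁: ΔP = 52, V ≈ 5.6 × 52^0.62 ≈ 64.88 kt.
V₂: ΔP = 64, V ≈ 5.6 × 64^0.62 ≈ 73.79 kt.
ΔV over 12 h = 8.91 kt → 24 h equivalent = 8.91 × 24/12 ≈ 17.82 kt.
18 kt < 30 kt ⇒ not rapid intensification.

18 kt, no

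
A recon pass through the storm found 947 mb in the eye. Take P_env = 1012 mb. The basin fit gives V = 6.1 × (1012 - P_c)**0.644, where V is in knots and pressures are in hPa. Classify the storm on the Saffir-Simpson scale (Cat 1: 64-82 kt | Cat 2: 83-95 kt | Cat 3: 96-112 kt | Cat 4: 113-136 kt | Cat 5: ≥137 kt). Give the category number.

ΔP = 1012 − 947 = 65 mb.
V ≈ 6.1 × 65^0.644 = 6.1 × 14.71 ≈ 90 kt.
90 kt falls in the Category 2 band.

2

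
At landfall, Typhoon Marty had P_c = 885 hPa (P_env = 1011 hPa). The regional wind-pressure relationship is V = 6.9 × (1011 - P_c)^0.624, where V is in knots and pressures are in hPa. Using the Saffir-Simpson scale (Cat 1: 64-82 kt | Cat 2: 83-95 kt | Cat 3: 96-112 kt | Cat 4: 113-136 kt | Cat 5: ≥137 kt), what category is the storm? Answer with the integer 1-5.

ΔP = 1011 − 885 = 126 hPa.
V ≈ 6.9 × 126^0.624 = 6.9 × 20.45 ≈ 141 kt.
141 kt falls in the Category 5 band.

5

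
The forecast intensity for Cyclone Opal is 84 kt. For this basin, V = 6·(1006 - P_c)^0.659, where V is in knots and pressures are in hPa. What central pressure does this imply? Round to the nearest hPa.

ΔP = (V / 6)^(1/0.659) = (84/6)^1.517.
84/6 = 14.000; 14.000^1.517 ≈ 54.85 hPa.
P_c = 1006 − 54.85 = 951.15 ≈ 951 hPa.

951 hPa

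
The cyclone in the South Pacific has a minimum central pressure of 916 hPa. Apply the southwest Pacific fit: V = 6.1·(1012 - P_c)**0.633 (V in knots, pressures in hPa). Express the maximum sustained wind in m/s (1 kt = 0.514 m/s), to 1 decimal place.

56.4 m/s

ΔP = 1012 − 916 = 96 hPa.
V ≈ 6.1 × 96^0.633 = 6.1 × 17.980 ≈ 109.675 kt.
109.675 × 0.514 ≈ 56.37 m/s → 56.4 m/s.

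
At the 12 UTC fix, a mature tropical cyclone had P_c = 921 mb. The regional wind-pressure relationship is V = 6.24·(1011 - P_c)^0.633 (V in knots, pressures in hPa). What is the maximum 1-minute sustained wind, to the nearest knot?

ΔP = 1011 − 921 = 90 mb.
90^0.633 ≈ 17.260.
V ≈ 6.24 × 17.260 ≈ 107.7 kt.

108 kt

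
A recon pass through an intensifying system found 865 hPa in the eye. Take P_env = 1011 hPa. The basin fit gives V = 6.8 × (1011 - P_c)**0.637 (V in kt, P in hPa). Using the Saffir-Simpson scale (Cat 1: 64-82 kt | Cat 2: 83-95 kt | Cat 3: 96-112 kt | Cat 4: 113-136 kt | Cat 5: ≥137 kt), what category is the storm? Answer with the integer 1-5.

5

ΔP = 1011 − 865 = 146 hPa.
V ≈ 6.8 × 146^0.637 = 6.8 × 23.92 ≈ 163 kt.
163 kt falls in the Category 5 band.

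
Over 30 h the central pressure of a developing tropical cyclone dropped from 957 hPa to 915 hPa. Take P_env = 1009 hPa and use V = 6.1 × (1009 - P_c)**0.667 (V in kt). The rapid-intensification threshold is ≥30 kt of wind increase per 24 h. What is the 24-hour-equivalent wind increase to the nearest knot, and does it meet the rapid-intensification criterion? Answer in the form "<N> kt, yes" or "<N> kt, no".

V₁: ΔP = 52, V ≈ 6.1 × 52^0.667 ≈ 85.10 kt.
V₂: ΔP = 94, V ≈ 6.1 × 94^0.667 ≈ 126.30 kt.
ΔV over 30 h = 41.20 kt → 24 h equivalent = 41.20 × 24/30 ≈ 32.96 kt.
33 kt ≥ 30 kt ⇒ rapid intensification.

33 kt, yes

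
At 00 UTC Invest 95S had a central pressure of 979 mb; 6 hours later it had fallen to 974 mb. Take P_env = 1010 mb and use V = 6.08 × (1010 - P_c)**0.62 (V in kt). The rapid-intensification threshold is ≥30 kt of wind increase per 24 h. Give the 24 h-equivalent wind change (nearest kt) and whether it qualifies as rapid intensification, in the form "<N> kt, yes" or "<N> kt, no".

20 kt, no

V₁: ΔP = 31, V ≈ 6.08 × 31^0.62 ≈ 51.11 kt.
V₂: ΔP = 36, V ≈ 6.08 × 36^0.62 ≈ 56.08 kt.
ΔV over 6 h = 4.97 kt → 24 h equivalent = 4.97 × 24/6 ≈ 19.88 kt.
20 kt < 30 kt ⇒ not rapid intensification.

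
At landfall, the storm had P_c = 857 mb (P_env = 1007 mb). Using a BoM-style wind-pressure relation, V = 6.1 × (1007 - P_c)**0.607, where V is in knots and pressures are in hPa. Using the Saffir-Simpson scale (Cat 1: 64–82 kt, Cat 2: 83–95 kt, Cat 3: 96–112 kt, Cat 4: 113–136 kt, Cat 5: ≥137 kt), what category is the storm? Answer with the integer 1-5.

4

ΔP = 1007 − 857 = 150 mb.
V ≈ 6.1 × 150^0.607 = 6.1 × 20.94 ≈ 128 kt.
128 kt falls in the Category 4 band.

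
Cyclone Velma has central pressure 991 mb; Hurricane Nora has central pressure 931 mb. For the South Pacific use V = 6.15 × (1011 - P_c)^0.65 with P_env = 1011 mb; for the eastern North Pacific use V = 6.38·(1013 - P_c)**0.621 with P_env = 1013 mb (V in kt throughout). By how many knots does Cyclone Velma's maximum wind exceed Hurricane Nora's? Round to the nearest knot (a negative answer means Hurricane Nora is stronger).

Cyclone Velma: ΔP = 20; V ≈ 6.15 × 20^0.65 ≈ 43.11 kt.
Hurricane Nora: ΔP = 82; V ≈ 6.38 × 82^0.621 ≈ 98.47 kt.
Difference ≈ 43.11 − 98.47 = -55.36 → -55 kt.

-55 kt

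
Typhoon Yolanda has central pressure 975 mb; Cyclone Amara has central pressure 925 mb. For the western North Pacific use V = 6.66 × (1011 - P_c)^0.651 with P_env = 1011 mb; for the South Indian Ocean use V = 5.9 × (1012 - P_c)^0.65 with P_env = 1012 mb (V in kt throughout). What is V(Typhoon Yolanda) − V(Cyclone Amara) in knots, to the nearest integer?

Typhoon Yolanda: ΔP = 36; V ≈ 6.66 × 36^0.651 ≈ 68.65 kt.
Cyclone Amara: ΔP = 87; V ≈ 5.9 × 87^0.65 ≈ 107.53 kt.
Difference ≈ 68.65 − 107.53 = -38.88 → -39 kt.

-39 kt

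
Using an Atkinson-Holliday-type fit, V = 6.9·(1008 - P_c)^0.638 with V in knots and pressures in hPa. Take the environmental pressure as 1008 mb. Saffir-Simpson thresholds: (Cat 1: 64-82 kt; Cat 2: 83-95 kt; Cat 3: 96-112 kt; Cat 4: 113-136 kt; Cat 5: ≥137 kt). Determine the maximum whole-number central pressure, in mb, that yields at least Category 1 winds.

975 mb

Category 1 begins at V = 64 kt.
Required ΔP = (64/6.9)^(1/0.638) = 9.275^1.567 ≈ 32.82 mb.
P_c ≤ 1008 − 32.82 = 975.18, so the highest integer P_c is 975 mb.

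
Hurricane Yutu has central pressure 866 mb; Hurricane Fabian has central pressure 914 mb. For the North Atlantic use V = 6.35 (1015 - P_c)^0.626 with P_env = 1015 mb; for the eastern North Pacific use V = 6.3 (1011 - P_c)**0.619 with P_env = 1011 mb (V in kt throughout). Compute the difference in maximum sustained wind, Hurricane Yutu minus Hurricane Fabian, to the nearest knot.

39 kt

Hurricane Yutu: ΔP = 149; V ≈ 6.35 × 149^0.626 ≈ 145.61 kt.
Hurricane Fabian: ΔP = 97; V ≈ 6.3 × 97^0.619 ≈ 106.94 kt.
Difference ≈ 145.61 − 106.94 = 38.67 → 39 kt.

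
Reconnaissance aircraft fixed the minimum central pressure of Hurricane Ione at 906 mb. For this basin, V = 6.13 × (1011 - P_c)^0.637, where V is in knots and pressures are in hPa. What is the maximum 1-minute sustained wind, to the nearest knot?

119 kt

ΔP = 1011 − 906 = 105 mb.
105^0.637 ≈ 19.386.
V ≈ 6.13 × 19.386 ≈ 118.8 kt.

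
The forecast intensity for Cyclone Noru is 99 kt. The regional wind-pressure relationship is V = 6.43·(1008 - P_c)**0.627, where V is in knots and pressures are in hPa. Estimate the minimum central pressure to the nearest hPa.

ΔP = (V / 6.43)^(1/0.627) = (99/6.43)^1.595.
99/6.43 = 15.397; 15.397^1.595 ≈ 78.31 hPa.
P_c = 1008 − 78.31 = 929.69 ≈ 930 hPa.

930 hPa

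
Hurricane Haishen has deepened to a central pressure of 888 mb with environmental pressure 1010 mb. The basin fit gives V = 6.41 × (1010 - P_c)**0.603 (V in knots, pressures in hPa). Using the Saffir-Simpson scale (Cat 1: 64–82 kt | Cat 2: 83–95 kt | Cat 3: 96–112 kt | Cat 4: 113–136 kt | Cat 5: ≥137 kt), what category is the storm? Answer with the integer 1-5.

ΔP = 1010 − 888 = 122 mb.
V ≈ 6.41 × 122^0.603 = 6.41 × 18.12 ≈ 116 kt.
116 kt falls in the Category 4 band.

4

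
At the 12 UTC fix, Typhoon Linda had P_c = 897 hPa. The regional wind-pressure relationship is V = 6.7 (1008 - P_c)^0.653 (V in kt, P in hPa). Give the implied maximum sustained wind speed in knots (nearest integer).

ΔP = 1008 − 897 = 111 hPa.
111^0.653 ≈ 21.657.
V ≈ 6.7 × 21.657 ≈ 145.1 kt.

145 kt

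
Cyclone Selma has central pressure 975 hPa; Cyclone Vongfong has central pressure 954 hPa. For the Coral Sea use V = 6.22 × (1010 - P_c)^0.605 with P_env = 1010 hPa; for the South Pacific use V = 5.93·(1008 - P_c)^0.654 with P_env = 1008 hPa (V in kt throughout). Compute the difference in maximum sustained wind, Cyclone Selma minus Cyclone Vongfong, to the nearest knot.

Cyclone Selma: ΔP = 35; V ≈ 6.22 × 35^0.605 ≈ 53.45 kt.
Cyclone Vongfong: ΔP = 54; V ≈ 5.93 × 54^0.654 ≈ 80.55 kt.
Difference ≈ 53.45 − 80.55 = -27.10 → -27 kt.

-27 kt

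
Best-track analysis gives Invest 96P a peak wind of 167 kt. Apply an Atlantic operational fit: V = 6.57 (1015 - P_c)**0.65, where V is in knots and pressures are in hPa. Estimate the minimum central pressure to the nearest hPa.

870 hPa

ΔP = (V / 6.57)^(1/0.65) = (167/6.57)^1.538.
167/6.57 = 25.419; 25.419^1.538 ≈ 145.13 hPa.
P_c = 1015 − 145.13 = 869.87 ≈ 870 hPa.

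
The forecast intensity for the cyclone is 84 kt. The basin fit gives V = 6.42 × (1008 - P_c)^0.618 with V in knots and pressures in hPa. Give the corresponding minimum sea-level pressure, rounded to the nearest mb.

944 mb

ΔP = (V / 6.42)^(1/0.618) = (84/6.42)^1.618.
84/6.42 = 13.084; 13.084^1.618 ≈ 64.13 mb.
P_c = 1008 − 64.13 = 943.87 ≈ 944 mb.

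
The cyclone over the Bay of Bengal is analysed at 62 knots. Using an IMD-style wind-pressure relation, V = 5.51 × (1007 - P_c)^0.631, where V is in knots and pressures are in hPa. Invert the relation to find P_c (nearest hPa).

ΔP = (V / 5.51)^(1/0.631) = (62/5.51)^1.585.
62/5.51 = 11.252; 11.252^1.585 ≈ 46.34 hPa.
P_c = 1007 − 46.34 = 960.66 ≈ 961 hPa.

961 hPa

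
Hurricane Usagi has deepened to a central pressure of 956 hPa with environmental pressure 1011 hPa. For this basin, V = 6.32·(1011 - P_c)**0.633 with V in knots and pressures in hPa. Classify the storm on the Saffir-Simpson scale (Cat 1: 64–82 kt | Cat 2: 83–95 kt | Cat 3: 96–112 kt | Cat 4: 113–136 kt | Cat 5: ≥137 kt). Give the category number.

1

ΔP = 1011 − 956 = 55 hPa.
V ≈ 6.32 × 55^0.633 = 6.32 × 12.64 ≈ 80 kt.
80 kt falls in the Category 1 band.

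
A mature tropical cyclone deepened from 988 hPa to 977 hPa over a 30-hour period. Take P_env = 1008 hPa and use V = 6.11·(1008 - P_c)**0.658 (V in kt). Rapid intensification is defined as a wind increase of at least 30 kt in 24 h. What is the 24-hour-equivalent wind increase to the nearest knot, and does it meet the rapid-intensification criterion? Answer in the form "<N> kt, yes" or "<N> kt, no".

V₁: ΔP = 20, V ≈ 6.11 × 20^0.658 ≈ 43.87 kt.
V₂: ΔP = 31, V ≈ 6.11 × 31^0.658 ≈ 58.53 kt.
ΔV over 30 h = 14.66 kt → 24 h equivalent = 14.66 × 24/30 ≈ 11.73 kt.
12 kt < 30 kt ⇒ not rapid intensification.

12 kt, no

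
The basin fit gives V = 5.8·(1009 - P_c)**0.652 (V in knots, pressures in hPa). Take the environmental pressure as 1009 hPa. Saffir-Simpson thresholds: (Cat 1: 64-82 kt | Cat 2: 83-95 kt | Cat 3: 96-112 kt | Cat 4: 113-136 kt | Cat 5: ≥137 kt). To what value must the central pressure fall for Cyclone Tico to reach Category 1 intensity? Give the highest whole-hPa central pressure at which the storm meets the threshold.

969 hPa

Category 1 begins at V = 64 kt.
Required ΔP = (64/5.8)^(1/0.652) = 11.034^1.534 ≈ 39.75 hPa.
P_c ≤ 1009 − 39.75 = 969.25, so the highest integer P_c is 969 hPa.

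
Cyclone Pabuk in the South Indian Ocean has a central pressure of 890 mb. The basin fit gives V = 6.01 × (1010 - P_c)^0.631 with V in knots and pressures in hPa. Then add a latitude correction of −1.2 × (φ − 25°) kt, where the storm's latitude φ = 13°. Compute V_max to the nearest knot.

138 kt

ΔP = 1010 − 890 = 120 mb.
120^0.631 ≈ 20.510.
V ≈ 6.01 × 20.510 ≈ 123.3 kt.
Latitude correction: −1.2 × (13 − 25) = 14.4 kt.
Corrected V ≈ 137.7 kt → 138 kt.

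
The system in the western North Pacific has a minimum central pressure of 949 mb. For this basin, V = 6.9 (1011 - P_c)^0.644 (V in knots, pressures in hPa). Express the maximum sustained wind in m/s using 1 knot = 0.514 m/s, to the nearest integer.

51 m/s

ΔP = 1011 − 949 = 62 mb.
V ≈ 6.9 × 62^0.644 = 6.9 × 14.266 ≈ 98.435 kt.
98.435 × 0.514 ≈ 50.60 m/s → 51 m/s.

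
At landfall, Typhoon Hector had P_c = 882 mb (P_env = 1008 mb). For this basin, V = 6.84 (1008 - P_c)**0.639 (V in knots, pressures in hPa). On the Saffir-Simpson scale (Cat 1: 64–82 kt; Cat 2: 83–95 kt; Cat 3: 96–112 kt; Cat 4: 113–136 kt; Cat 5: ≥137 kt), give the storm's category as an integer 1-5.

5

ΔP = 1008 − 882 = 126 mb.
V ≈ 6.84 × 126^0.639 = 6.84 × 21.99 ≈ 150 kt.
150 kt falls in the Category 5 band.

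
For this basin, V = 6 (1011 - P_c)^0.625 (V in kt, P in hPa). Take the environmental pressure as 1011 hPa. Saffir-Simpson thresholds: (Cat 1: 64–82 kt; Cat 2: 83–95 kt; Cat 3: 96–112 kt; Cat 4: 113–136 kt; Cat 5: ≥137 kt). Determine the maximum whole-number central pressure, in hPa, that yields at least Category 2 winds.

Category 2 begins at V = 83 kt.
Required ΔP = (83/6)^(1/0.625) = 13.833^1.600 ≈ 66.91 hPa.
P_c ≤ 1011 − 66.91 = 944.09, so the highest integer P_c is 944 hPa.

944 hPa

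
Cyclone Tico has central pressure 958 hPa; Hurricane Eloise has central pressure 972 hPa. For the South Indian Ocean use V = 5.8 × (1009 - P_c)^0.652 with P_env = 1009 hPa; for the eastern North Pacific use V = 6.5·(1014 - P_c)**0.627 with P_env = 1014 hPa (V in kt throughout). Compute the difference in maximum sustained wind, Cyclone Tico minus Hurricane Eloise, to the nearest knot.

Cyclone Tico: ΔP = 51; V ≈ 5.8 × 51^0.652 ≈ 75.29 kt.
Hurricane Eloise: ΔP = 42; V ≈ 6.5 × 42^0.627 ≈ 67.72 kt.
Difference ≈ 75.29 − 67.72 = 7.57 → 8 kt.

8 kt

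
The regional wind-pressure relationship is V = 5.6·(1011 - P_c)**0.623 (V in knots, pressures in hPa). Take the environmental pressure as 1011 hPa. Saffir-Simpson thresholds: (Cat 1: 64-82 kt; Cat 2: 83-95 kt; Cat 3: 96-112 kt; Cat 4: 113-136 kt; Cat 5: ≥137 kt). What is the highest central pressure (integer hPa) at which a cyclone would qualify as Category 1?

Category 1 begins at V = 64 kt.
Required ΔP = (64/5.6)^(1/0.623) = 11.429^1.605 ≈ 49.91 hPa.
P_c ≤ 1011 − 49.91 = 961.09, so the highest integer P_c is 961 hPa.

961 hPa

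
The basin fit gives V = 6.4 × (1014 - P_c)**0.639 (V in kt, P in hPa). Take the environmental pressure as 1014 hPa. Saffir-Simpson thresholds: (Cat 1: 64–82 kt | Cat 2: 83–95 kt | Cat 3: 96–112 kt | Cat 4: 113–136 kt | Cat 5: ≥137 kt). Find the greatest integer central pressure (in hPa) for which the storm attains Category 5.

893 hPa

Category 5 begins at V = 137 kt.
Required ΔP = (137/6.4)^(1/0.639) = 21.406^1.565 ≈ 120.84 hPa.
P_c ≤ 1014 − 120.84 = 893.16, so the highest integer P_c is 893 hPa.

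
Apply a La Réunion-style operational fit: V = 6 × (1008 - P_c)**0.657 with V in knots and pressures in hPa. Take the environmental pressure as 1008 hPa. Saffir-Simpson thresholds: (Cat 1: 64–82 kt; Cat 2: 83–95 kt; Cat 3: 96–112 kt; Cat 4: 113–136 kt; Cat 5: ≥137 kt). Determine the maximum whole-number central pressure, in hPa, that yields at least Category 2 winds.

953 hPa

Category 2 begins at V = 83 kt.
Required ΔP = (83/6)^(1/0.657) = 13.833^1.522 ≈ 54.52 hPa.
P_c ≤ 1008 − 54.52 = 953.48, so the highest integer P_c is 953 hPa.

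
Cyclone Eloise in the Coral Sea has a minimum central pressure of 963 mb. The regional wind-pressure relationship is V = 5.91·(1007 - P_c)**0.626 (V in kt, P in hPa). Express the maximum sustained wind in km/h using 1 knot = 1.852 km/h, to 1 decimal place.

117.0 km/h

ΔP = 1007 − 963 = 44 mb.
V ≈ 5.91 × 44^0.626 = 5.91 × 10.686 ≈ 63.152 kt.
63.152 × 1.852 ≈ 116.96 km/h → 117.0 km/h.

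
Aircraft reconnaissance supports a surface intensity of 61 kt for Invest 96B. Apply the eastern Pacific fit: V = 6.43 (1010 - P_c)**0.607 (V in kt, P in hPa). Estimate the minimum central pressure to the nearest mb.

ΔP = (V / 6.43)^(1/0.607) = (61/6.43)^1.647.
61/6.43 = 9.487; 9.487^1.647 ≈ 40.71 mb.
P_c = 1010 − 40.71 = 969.29 ≈ 969 mb.

969 mb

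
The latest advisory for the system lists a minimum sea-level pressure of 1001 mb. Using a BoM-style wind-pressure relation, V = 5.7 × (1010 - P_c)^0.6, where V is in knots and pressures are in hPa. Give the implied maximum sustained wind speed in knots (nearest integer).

21 kt

ΔP = 1010 − 1001 = 9 mb.
9^0.6 ≈ 3.737.
V ≈ 5.7 × 3.737 ≈ 21.3 kt.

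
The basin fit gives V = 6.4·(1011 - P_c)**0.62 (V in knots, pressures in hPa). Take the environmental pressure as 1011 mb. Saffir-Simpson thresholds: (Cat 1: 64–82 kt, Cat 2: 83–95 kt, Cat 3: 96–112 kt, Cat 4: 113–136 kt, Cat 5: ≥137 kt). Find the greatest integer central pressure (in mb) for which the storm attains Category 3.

932 mb

Category 3 begins at V = 96 kt.
Required ΔP = (96/6.4)^(1/0.62) = 15.000^1.613 ≈ 78.87 mb.
P_c ≤ 1011 − 78.87 = 932.13, so the highest integer P_c is 932 mb.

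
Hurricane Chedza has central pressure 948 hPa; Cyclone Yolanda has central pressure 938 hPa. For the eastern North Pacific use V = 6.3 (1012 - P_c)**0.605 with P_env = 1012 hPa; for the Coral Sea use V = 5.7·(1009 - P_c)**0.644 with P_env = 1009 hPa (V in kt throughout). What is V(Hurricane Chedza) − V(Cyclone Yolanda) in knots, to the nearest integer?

-11 kt

Hurricane Chedza: ΔP = 64; V ≈ 6.3 × 64^0.605 ≈ 78.00 kt.
Cyclone Yolanda: ΔP = 71; V ≈ 5.7 × 71^0.644 ≈ 88.73 kt.
Difference ≈ 78.00 − 88.73 = -10.73 → -11 kt.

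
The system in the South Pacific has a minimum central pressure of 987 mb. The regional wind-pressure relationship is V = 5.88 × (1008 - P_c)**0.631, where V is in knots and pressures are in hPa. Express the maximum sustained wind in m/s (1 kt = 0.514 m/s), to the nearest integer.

21 m/s

ΔP = 1008 − 987 = 21 mb.
V ≈ 5.88 × 21^0.631 = 5.88 × 6.828 ≈ 40.151 kt.
40.151 × 0.514 ≈ 20.64 m/s → 21 m/s.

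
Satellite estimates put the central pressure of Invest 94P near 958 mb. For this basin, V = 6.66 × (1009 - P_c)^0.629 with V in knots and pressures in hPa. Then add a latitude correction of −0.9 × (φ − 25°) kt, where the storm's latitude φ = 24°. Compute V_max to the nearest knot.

80 kt

ΔP = 1009 − 958 = 51 mb.
51^0.629 ≈ 11.859.
V ≈ 6.66 × 11.859 ≈ 79.0 kt.
Latitude correction: −0.9 × (24 − 25) = 0.9 kt.
Corrected V ≈ 79.9 kt → 80 kt.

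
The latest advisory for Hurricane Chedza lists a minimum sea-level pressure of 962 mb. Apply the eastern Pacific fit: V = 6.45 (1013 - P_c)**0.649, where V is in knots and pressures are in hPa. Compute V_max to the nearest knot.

ΔP = 1013 − 962 = 51 mb.
51^0.649 ≈ 12.830.
V ≈ 6.45 × 12.830 ≈ 82.8 kt.

83 kt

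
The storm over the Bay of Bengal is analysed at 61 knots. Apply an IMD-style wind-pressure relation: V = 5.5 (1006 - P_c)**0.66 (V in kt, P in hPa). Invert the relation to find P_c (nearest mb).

968 mb

ΔP = (V / 5.5)^(1/0.66) = (61/5.5)^1.515.
61/5.5 = 11.091; 11.091^1.515 ≈ 38.31 mb.
P_c = 1006 − 38.31 = 967.69 ≈ 968 mb.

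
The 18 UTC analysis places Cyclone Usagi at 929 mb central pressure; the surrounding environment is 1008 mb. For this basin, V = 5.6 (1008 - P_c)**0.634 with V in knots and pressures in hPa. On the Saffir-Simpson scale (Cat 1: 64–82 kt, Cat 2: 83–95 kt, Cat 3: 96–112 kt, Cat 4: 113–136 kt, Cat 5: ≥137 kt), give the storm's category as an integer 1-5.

ΔP = 1008 − 929 = 79 mb.
V ≈ 5.6 × 79^0.634 = 5.6 × 15.96 ≈ 89 kt.
89 kt falls in the Category 2 band.

2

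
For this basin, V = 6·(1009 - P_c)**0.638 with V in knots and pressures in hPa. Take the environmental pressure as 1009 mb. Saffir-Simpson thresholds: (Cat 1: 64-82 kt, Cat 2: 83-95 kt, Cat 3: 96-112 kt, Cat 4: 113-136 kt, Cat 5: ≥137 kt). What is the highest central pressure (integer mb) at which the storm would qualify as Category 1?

968 mb

Category 1 begins at V = 64 kt.
Required ΔP = (64/6)^(1/0.638) = 10.667^1.567 ≈ 40.86 mb.
P_c ≤ 1009 − 40.86 = 968.14, so the highest integer P_c is 968 mb.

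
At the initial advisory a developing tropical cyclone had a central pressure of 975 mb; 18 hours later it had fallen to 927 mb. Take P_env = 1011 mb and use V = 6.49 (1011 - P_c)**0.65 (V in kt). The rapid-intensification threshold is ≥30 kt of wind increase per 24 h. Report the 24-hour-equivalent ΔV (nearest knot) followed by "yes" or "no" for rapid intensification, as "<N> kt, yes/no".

65 kt, yes

V₁: ΔP = 36, V ≈ 6.49 × 36^0.65 ≈ 66.66 kt.
V₂: ΔP = 84, V ≈ 6.49 × 84^0.65 ≈ 115.62 kt.
ΔV over 18 h = 48.96 kt → 24 h equivalent = 48.96 × 24/18 ≈ 65.28 kt.
65 kt ≥ 30 kt ⇒ rapid intensification.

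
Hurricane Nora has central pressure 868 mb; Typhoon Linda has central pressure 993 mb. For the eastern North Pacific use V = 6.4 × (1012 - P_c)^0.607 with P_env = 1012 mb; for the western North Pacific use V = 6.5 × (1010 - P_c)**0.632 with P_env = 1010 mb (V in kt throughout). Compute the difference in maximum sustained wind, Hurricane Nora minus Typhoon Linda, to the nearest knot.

92 kt

Hurricane Nora: ΔP = 144; V ≈ 6.4 × 144^0.607 ≈ 130.71 kt.
Typhoon Linda: ΔP = 17; V ≈ 6.5 × 17^0.632 ≈ 38.95 kt.
Difference ≈ 130.71 − 38.95 = 91.76 → 92 kt.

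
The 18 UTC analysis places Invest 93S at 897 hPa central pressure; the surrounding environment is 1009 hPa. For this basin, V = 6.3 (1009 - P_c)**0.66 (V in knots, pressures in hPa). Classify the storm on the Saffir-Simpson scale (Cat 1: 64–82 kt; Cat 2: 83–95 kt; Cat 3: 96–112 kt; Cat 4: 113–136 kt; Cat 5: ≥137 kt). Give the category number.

5

ΔP = 1009 − 897 = 112 hPa.
V ≈ 6.3 × 112^0.66 = 6.3 × 22.52 ≈ 142 kt.
142 kt falls in the Category 5 band.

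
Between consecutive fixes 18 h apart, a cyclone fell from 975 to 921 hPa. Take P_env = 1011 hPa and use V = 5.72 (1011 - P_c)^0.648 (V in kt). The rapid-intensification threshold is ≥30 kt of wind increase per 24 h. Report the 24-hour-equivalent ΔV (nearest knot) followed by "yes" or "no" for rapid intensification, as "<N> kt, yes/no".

63 kt, yes

V₁: ΔP = 36, V ≈ 5.72 × 36^0.648 ≈ 58.33 kt.
V₂: ΔP = 90, V ≈ 5.72 × 90^0.648 ≈ 105.62 kt.
ΔV over 18 h = 47.29 kt → 24 h equivalent = 47.29 × 24/18 ≈ 63.05 kt.
63 kt ≥ 30 kt ⇒ rapid intensification.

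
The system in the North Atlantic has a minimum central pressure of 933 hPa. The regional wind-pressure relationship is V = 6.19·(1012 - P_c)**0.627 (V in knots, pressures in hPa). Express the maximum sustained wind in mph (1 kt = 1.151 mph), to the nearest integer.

ΔP = 1012 − 933 = 79 hPa.
V ≈ 6.19 × 79^0.627 = 6.19 × 15.481 ≈ 95.830 kt.
95.830 × 1.151 ≈ 110.30 mph → 110 mph.

110 mph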